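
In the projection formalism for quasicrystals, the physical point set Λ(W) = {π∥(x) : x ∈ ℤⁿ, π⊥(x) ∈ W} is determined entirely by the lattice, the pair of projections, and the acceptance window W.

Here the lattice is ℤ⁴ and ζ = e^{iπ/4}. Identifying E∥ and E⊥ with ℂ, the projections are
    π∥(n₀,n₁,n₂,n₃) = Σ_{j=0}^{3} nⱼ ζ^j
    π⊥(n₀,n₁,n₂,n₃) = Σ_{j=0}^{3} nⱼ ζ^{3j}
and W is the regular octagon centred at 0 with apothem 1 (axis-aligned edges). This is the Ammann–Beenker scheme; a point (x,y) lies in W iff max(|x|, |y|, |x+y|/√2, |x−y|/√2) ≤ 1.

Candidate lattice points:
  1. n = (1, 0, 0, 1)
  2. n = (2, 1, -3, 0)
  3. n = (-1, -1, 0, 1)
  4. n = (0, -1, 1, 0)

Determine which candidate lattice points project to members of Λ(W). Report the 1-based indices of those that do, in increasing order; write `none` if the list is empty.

3

With ζ = e^{iπ/4} the internal vectors are ζ^0,ζ^3,ζ^6,ζ^9.
candidate 1: n = (1, 0, 0, 1) → π⊥ ≈ (+1.707107, +0.707107); max(|x|,|y|,|x±y|/√2) = 1.707107 > 1 ⇒ ∉ W
candidate 2: n = (2, 1, -3, 0) → π⊥ ≈ (+1.292893, +3.707107); max(|x|,|y|,|x±y|/√2) = 3.707107 > 1 ⇒ ∉ W
candidate 3: n = (-1, -1, 0, 1) → π⊥ ≈ (+0.414214, +0.000000); max(|x|,|y|,|x±y|/√2) = 0.414214 ≤ 1 ⇒ ∈ W
candidate 4: n = (0, -1, 1, 0) → π⊥ ≈ (+0.707107, -1.707107); max(|x|,|y|,|x±y|/√2) = 1.707107 > 1 ⇒ ∉ W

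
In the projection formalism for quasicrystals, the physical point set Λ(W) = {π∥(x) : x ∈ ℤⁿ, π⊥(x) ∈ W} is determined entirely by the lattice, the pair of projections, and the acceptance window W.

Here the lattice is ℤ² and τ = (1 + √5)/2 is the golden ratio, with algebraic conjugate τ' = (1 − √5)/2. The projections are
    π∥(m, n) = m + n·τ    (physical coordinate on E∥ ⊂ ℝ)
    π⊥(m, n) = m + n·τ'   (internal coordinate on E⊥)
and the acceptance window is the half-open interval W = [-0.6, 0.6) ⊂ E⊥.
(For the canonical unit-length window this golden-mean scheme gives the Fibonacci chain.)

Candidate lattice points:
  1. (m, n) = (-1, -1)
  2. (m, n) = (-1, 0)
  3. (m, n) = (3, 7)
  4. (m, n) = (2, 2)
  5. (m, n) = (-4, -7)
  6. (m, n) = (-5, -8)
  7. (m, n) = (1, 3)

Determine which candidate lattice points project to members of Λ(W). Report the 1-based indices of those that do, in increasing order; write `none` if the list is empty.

1, 5, 6

Numerically τ ≈ 1.6180 and τ' = −1/τ ≈ -0.6180.
[1] lift (-1,-1): star map gives -0.3820; window check -0.6 ≤ -0.3820 < 0.6 is true → IN Λ
[2] lift (-1,0): star map gives -1.0000; window check -0.6 ≤ -1.0000 < 0.6 is false → out
[3] lift (3,7): star map gives -1.3262; window check -0.6 ≤ -1.3262 < 0.6 is false → out
[4] lift (2,2): star map gives 0.7639; window check -0.6 ≤ 0.7639 < 0.6 is false → out
[5] lift (-4,-7): star map gives 0.3262; window check -0.6 ≤ 0.3262 < 0.6 is true → IN Λ
[6] lift (-5,-8): star map gives -0.0557; window check -0.6 ≤ -0.0557 < 0.6 is true → IN Λ
[7] lift (1,3): star map gives -0.8541; window check -0.6 ≤ -0.8541 < 0.6 is false → out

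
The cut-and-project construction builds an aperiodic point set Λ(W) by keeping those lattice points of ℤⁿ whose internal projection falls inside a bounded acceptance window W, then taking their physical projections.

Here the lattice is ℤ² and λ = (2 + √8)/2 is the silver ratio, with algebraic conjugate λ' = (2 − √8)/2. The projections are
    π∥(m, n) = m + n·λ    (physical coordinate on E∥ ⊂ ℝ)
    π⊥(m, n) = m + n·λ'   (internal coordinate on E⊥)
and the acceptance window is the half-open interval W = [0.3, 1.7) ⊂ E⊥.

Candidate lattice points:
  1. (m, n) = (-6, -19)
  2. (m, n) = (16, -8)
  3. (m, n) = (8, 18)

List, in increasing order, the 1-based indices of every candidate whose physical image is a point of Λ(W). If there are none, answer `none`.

3

Numerically λ ≈ 2.41421 and λ' = −1/λ ≈ -0.41421.
candidate 1: (m,n)=(-6,-19) → π∥ = -6-19·λ ≈ -51.87006, π⊥ = -6-19·λ' ≈ 1.87006 ∉ [0.3, 1.7) ⇒ out
candidate 2: (m,n)=(16,-8) → π∥ = 16-8·λ ≈ -3.31371, π⊥ = 16-8·λ' ≈ 19.31371 ∉ [0.3, 1.7) ⇒ out
candidate 3: (m,n)=(8,18) → π∥ = 8+18·λ ≈ 51.45584, π⊥ = 8+18·λ' ≈ 0.54416 ∈ [0.3, 1.7) ⇒ IN Λ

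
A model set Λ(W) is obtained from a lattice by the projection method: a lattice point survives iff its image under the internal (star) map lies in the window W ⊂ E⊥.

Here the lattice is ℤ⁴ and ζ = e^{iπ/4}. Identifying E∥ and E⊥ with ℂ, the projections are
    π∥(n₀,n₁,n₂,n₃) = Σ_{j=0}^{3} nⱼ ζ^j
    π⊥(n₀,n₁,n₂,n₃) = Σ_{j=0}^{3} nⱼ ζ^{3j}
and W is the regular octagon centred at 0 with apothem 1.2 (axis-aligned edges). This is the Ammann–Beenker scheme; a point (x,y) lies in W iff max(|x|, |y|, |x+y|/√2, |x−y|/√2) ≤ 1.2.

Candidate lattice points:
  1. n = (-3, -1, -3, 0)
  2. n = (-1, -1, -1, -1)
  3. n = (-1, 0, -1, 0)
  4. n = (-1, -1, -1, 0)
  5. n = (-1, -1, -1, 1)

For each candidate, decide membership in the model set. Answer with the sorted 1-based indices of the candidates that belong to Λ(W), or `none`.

π⊥(n) = n₀ + n₁ζ³ + n₂ζ⁶ + n₃ζ⁹ where ζ = e^{iπ/4}.
#1 (-3, -1, -3, 0): internal (-2.29289, 2.29289); octagon support 3.24264 vs apothem 1.2 → ∉ W
#2 (-1, -1, -1, -1): internal (-1.00000, -0.41421); octagon support 1.00000 vs apothem 1.2 → ∈ W
#3 (-1, 0, -1, 0): internal (-1.00000, 1.00000); octagon support 1.41421 vs apothem 1.2 → ∉ W
#4 (-1, -1, -1, 0): internal (-0.29289, 0.29289); octagon support 0.41421 vs apothem 1.2 → ∈ W
#5 (-1, -1, -1, 1): internal (0.41421, 1.00000); octagon support 1.00000 vs apothem 1.2 → ∈ W

2, 4, 5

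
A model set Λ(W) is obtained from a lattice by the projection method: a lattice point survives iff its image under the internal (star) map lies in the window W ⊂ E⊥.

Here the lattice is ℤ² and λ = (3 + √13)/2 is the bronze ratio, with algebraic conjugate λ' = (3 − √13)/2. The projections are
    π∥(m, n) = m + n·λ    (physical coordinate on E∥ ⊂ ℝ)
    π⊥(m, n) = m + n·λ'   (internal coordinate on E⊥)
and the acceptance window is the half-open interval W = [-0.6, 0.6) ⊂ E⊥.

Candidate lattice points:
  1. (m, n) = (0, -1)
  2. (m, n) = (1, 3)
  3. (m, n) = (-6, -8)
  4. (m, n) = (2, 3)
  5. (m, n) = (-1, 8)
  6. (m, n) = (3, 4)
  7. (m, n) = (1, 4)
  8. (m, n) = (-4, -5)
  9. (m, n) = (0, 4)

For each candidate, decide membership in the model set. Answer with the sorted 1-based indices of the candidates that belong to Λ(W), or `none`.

1, 2, 7

λ' = (3−√13)/2 ≈ -0.3028.
#1 (0,-1): internal coord 0 + (-1)·λ' = +0.3028; +0.3028 ∈ [-0.6, 0.6) → IN Λ
#2 (1,3): internal coord 1 + (3)·λ' = +0.0917; +0.0917 ∈ [-0.6, 0.6) → IN Λ
#3 (-6,-8): internal coord -6 + (-8)·λ' = -3.5778; -3.5778 ∉ [-0.6, 0.6) → out
#4 (2,3): internal coord 2 + (3)·λ' = +1.0917; +1.0917 ∉ [-0.6, 0.6) → out
#5 (-1,8): internal coord -1 + (8)·λ' = -3.4222; -3.4222 ∉ [-0.6, 0.6) → out
#6 (3,4): internal coord 3 + (4)·λ' = +1.7889; +1.7889 ∉ [-0.6, 0.6) → out
#7 (1,4): internal coord 1 + (4)·λ' = -0.2111; -0.2111 ∈ [-0.6, 0.6) → IN Λ
#8 (-4,-5): internal coord -4 + (-5)·λ' = -2.4861; -2.4861 ∉ [-0.6, 0.6) → out
#9 (0,4): internal coord 0 + (4)·λ' = -1.2111; -1.2111 ∉ [-0.6, 0.6) → out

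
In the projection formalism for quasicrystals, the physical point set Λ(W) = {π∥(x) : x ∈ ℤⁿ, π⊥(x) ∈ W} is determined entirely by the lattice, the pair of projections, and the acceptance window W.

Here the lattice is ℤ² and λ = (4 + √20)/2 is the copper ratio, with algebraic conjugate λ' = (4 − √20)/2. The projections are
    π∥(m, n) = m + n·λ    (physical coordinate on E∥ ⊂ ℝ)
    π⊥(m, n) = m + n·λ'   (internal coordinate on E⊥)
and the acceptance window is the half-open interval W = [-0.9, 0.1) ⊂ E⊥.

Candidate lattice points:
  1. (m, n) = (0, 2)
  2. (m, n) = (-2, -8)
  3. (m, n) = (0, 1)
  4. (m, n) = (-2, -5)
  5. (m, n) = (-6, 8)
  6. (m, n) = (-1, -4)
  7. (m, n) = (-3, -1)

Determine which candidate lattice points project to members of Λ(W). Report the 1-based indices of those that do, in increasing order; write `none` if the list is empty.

1, 2, 3, 4, 6

Compute λ' = (4−√20)/2 = -0.2361, so π⊥(m,n) = m -0.2361·n.
[1] lift (0,2): star map gives -0.4721; window check -0.9 ≤ -0.4721 < 0.1 is true → IN Λ
[2] lift (-2,-8): star map gives -0.1115; window check -0.9 ≤ -0.1115 < 0.1 is true → IN Λ
[3] lift (0,1): star map gives -0.2361; window check -0.9 ≤ -0.2361 < 0.1 is true → IN Λ
[4] lift (-2,-5): star map gives -0.8197; window check -0.9 ≤ -0.8197 < 0.1 is true → IN Λ
[5] lift (-6,8): star map gives -7.8885; window check -0.9 ≤ -7.8885 < 0.1 is false → out
[6] lift (-1,-4): star map gives -0.0557; window check -0.9 ≤ -0.0557 < 0.1 is true → IN Λ
[7] lift (-3,-1): star map gives -2.7639; window check -0.9 ≤ -2.7639 < 0.1 is false → out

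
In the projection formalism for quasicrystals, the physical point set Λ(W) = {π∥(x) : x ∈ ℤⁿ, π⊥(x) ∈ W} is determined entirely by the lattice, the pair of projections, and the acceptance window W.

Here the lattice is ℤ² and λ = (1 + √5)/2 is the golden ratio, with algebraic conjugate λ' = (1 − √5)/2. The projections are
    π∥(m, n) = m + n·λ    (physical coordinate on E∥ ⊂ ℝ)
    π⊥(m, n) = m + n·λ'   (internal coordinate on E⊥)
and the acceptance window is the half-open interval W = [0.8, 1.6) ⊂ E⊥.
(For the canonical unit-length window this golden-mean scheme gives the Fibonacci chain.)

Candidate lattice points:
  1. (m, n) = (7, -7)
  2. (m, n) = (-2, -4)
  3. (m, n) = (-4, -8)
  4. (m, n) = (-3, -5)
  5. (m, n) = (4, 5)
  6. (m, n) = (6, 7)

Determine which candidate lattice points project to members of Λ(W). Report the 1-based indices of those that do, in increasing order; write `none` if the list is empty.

3, 5

λ' = (1−√5)/2 ≈ -0.6180.
[1] lift (7,-7): star map gives 11.3262; window check 0.8 ≤ 11.3262 < 1.6 is false → out
[2] lift (-2,-4): star map gives 0.4721; window check 0.8 ≤ 0.4721 < 1.6 is false → out
[3] lift (-4,-8): star map gives 0.9443; window check 0.8 ≤ 0.9443 < 1.6 is true → IN Λ
[4] lift (-3,-5): star map gives 0.0902; window check 0.8 ≤ 0.0902 < 1.6 is false → out
[5] lift (4,5): star map gives 0.9098; window check 0.8 ≤ 0.9098 < 1.6 is true → IN Λ
[6] lift (6,7): star map gives 1.6738; window check 0.8 ≤ 1.6738 < 1.6 is false → out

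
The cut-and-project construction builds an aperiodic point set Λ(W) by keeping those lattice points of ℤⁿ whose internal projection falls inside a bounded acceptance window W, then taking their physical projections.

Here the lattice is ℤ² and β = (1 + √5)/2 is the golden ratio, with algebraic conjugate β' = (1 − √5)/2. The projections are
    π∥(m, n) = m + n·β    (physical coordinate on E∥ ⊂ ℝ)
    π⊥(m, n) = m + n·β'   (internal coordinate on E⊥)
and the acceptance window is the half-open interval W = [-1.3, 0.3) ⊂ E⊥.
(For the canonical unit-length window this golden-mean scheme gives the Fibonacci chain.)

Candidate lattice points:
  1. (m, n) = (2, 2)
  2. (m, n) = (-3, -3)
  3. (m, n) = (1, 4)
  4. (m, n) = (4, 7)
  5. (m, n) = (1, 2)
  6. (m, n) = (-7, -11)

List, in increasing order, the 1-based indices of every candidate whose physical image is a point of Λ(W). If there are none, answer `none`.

Compute β' = (1−√5)/2 = -0.61803, so π⊥(m,n) = m -0.61803·n.
candidate 1: (m,n)=(2,2) → π∥ = 2+2·β ≈ 5.23607, π⊥ = 2+2·β' ≈ 0.76393 ∉ [-1.3, 0.3) ⇒ out
candidate 2: (m,n)=(-3,-3) → π∥ = -3-3·β ≈ -7.85410, π⊥ = -3-3·β' ≈ -1.14590 ∈ [-1.3, 0.3) ⇒ IN Λ
candidate 3: (m,n)=(1,4) → π∥ = 1+4·β ≈ 7.47214, π⊥ = 1+4·β' ≈ -1.47214 ∉ [-1.3, 0.3) ⇒ out
candidate 4: (m,n)=(4,7) → π∥ = 4+7·β ≈ 15.32624, π⊥ = 4+7·β' ≈ -0.32624 ∈ [-1.3, 0.3) ⇒ IN Λ
candidate 5: (m,n)=(1,2) → π∥ = 1+2·β ≈ 4.23607, π⊥ = 1+2·β' ≈ -0.23607 ∈ [-1.3, 0.3) ⇒ IN Λ
candidate 6: (m,n)=(-7,-11) → π∥ = -7-11·β ≈ -24.79837, π⊥ = -7-11·β' ≈ -0.20163 ∈ [-1.3, 0.3) ⇒ IN Λ

2, 4, 5, 6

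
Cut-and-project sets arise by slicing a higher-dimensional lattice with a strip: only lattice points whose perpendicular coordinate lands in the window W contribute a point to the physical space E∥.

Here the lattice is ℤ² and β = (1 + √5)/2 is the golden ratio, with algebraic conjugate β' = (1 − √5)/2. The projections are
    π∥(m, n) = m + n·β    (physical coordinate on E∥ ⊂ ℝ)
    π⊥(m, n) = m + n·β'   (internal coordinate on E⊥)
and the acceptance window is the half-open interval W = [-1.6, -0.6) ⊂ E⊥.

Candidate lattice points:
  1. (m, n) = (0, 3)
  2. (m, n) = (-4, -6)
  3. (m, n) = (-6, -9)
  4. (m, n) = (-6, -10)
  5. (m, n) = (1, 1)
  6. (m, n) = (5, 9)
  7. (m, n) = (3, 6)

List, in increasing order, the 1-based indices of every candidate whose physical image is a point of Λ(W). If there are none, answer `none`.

7

Compute β' = (1−√5)/2 = -0.61803, so π⊥(m,n) = m -0.61803·n.
candidate 1: (m,n)=(0,3) → π∥ = 0+3·β ≈ 4.85410, π⊥ = 0+3·β' ≈ -1.85410 ∉ [-1.6, -0.6) ⇒ out
candidate 2: (m,n)=(-4,-6) → π∥ = -4-6·β ≈ -13.70820, π⊥ = -4-6·β' ≈ -0.29180 ∉ [-1.6, -0.6) ⇒ out
candidate 3: (m,n)=(-6,-9) → π∥ = -6-9·β ≈ -20.56231, π⊥ = -6-9·β' ≈ -0.43769 ∉ [-1.6, -0.6) ⇒ out
candidate 4: (m,n)=(-6,-10) → π∥ = -6-10·β ≈ -22.18034, π⊥ = -6-10·β' ≈ 0.18034 ∉ [-1.6, -0.6) ⇒ out
candidate 5: (m,n)=(1,1) → π∥ = 1+1·β ≈ 2.61803, π⊥ = 1+1·β' ≈ 0.38197 ∉ [-1.6, -0.6) ⇒ out
candidate 6: (m,n)=(5,9) → π∥ = 5+9·β ≈ 19.56231, π⊥ = 5+9·β' ≈ -0.56231 ∉ [-1.6, -0.6) ⇒ out
candidate 7: (m,n)=(3,6) → π∥ = 3+6·β ≈ 12.70820, π⊥ = 3+6·β' ≈ -0.70820 ∈ [-1.6, -0.6) ⇒ IN Λ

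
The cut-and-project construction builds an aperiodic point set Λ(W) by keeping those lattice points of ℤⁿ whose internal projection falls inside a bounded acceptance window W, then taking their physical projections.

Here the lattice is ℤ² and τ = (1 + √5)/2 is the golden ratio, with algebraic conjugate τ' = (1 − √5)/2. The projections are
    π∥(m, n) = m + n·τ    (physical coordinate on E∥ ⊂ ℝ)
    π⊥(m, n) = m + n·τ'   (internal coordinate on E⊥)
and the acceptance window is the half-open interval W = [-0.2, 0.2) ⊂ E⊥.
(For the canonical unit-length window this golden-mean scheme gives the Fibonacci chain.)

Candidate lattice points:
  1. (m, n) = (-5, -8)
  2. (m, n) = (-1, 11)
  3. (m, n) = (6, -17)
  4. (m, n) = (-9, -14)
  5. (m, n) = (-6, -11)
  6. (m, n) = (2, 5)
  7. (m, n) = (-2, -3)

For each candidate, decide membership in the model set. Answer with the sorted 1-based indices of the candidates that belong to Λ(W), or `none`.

1, 7

Compute τ' = (1−√5)/2 = -0.6180, so π⊥(m,n) = m -0.6180·n.
[1] lift (-5,-8): star map gives -0.0557; window check -0.2 ≤ -0.0557 < 0.2 is true → IN Λ
[2] lift (-1,11): star map gives -7.7984; window check -0.2 ≤ -7.7984 < 0.2 is false → out
[3] lift (6,-17): star map gives 16.5066; window check -0.2 ≤ 16.5066 < 0.2 is false → out
[4] lift (-9,-14): star map gives -0.3475; window check -0.2 ≤ -0.3475 < 0.2 is false → out
[5] lift (-6,-11): star map gives 0.7984; window check -0.2 ≤ 0.7984 < 0.2 is false → out
[6] lift (2,5): star map gives -1.0902; window check -0.2 ≤ -1.0902 < 0.2 is false → out
[7] lift (-2,-3): star map gives -0.1459; window check -0.2 ≤ -0.1459 < 0.2 is true → IN Λ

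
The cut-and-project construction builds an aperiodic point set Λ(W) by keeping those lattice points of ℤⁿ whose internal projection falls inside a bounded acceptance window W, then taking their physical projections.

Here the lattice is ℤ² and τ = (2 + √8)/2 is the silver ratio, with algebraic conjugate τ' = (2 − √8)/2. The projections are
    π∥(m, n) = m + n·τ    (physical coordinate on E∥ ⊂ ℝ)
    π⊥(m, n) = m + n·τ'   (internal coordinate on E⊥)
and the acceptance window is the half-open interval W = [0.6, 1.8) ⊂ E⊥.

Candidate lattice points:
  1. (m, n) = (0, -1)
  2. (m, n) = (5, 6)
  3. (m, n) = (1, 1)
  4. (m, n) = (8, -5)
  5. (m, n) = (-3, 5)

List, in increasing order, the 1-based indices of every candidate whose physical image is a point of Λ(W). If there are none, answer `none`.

Compute τ' = (2−√8)/2 = -0.4142, so π⊥(m,n) = m -0.4142·n.
candidate 1: (m,n)=(0,-1) → π∥ = 0-1·τ ≈ -2.4142, π⊥ = 0-1·τ' ≈ 0.4142 ∉ [0.6, 1.8) ⇒ out
candidate 2: (m,n)=(5,6) → π∥ = 5+6·τ ≈ 19.4853, π⊥ = 5+6·τ' ≈ 2.5147 ∉ [0.6, 1.8) ⇒ out
candidate 3: (m,n)=(1,1) → π∥ = 1+1·τ ≈ 3.4142, π⊥ = 1+1·τ' ≈ 0.5858 ∉ [0.6, 1.8) ⇒ out
candidate 4: (m,n)=(8,-5) → π∥ = 8-5·τ ≈ -4.0711, π⊥ = 8-5·τ' ≈ 10.0711 ∉ [0.6, 1.8) ⇒ out
candidate 5: (m,n)=(-3,5) → π∥ = -3+5·τ ≈ 9.0711, π⊥ = -3+5·τ' ≈ -5.0711 ∉ [0.6, 1.8) ⇒ out

none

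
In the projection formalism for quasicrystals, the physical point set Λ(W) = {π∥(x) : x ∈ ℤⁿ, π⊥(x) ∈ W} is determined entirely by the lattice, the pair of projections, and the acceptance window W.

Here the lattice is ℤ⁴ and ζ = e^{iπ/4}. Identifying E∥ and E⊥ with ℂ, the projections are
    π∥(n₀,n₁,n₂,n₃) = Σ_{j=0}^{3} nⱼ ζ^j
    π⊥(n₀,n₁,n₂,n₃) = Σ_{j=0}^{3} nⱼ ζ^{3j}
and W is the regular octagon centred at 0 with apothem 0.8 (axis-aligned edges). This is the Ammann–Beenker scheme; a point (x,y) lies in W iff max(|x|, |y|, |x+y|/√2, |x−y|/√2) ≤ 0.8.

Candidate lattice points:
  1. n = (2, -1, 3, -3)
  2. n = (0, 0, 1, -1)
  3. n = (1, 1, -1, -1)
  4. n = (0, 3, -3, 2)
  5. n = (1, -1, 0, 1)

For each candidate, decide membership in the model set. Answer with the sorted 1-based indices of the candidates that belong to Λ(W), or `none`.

π⊥(n) = n₀ + n₁ζ³ + n₂ζ⁶ + n₃ζ⁹ where ζ = e^{iπ/4}.
candidate 1: n = (2, -1, 3, -3) → π⊥ ≈ (+0.5858, -5.8284); max(|x|,|y|,|x±y|/√2) = 5.8284 > 0.8 ⇒ ∉ W
candidate 2: n = (0, 0, 1, -1) → π⊥ ≈ (-0.7071, -1.7071); max(|x|,|y|,|x±y|/√2) = 1.7071 > 0.8 ⇒ ∉ W
candidate 3: n = (1, 1, -1, -1) → π⊥ ≈ (-0.4142, +1.0000); max(|x|,|y|,|x±y|/√2) = 1.0000 > 0.8 ⇒ ∉ W
candidate 4: n = (0, 3, -3, 2) → π⊥ ≈ (-0.7071, +6.5355); max(|x|,|y|,|x±y|/√2) = 6.5355 > 0.8 ⇒ ∉ W
candidate 5: n = (1, -1, 0, 1) → π⊥ ≈ (+2.4142, +0.0000); max(|x|,|y|,|x±y|/√2) = 2.4142 > 0.8 ⇒ ∉ W

none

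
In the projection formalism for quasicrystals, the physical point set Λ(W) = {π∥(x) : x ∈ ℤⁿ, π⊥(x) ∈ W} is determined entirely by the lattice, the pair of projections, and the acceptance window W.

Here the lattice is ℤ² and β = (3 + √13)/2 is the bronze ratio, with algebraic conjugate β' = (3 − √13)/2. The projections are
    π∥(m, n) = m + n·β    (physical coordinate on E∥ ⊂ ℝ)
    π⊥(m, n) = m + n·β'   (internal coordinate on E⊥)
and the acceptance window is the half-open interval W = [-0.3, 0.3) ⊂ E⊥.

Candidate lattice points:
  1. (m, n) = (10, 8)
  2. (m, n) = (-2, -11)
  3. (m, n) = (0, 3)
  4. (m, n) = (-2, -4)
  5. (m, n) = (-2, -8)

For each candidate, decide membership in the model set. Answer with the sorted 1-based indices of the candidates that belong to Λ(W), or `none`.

β' = (3−√13)/2 ≈ -0.30278.
[1] lift (10,8): star map gives 7.57779; window check -0.3 ≤ 7.57779 < 0.3 is false → out
[2] lift (-2,-11): star map gives 1.33053; window check -0.3 ≤ 1.33053 < 0.3 is false → out
[3] lift (0,3): star map gives -0.90833; window check -0.3 ≤ -0.90833 < 0.3 is false → out
[4] lift (-2,-4): star map gives -0.78890; window check -0.3 ≤ -0.78890 < 0.3 is false → out
[5] lift (-2,-8): star map gives 0.42221; window check -0.3 ≤ 0.42221 < 0.3 is false → out

none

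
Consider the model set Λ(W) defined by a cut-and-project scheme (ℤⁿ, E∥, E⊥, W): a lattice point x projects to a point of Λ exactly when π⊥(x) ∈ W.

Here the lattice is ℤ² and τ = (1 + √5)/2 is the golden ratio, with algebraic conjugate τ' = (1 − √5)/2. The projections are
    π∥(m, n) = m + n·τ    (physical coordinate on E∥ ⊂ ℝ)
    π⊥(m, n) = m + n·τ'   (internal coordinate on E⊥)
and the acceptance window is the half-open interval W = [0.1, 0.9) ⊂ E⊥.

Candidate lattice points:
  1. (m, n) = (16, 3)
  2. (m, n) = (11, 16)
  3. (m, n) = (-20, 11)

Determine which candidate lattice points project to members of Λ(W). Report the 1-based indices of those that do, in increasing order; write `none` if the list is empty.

Compute τ' = (1−√5)/2 = -0.61803, so π⊥(m,n) = m -0.61803·n.
[1] lift (16,3): star map gives 14.14590; window check 0.1 ≤ 14.14590 < 0.9 is false → out
[2] lift (11,16): star map gives 1.11146; window check 0.1 ≤ 1.11146 < 0.9 is false → out
[3] lift (-20,11): star map gives -26.79837; window check 0.1 ≤ -26.79837 < 0.9 is false → out

none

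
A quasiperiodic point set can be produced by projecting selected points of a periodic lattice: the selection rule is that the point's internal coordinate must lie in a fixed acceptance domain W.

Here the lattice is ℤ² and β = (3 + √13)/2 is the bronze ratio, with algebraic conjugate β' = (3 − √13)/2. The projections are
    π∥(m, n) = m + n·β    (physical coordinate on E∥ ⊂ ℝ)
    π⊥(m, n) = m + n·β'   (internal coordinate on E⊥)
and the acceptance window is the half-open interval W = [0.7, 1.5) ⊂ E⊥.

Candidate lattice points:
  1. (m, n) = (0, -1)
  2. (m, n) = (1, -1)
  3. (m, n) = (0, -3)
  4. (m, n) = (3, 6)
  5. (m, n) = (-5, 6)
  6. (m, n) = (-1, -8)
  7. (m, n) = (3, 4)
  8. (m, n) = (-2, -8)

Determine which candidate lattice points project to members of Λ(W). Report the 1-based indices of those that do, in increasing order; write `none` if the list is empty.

Numerically β ≈ 3.302776 and β' = −1/β ≈ -0.302776.
[1] lift (0,-1): star map gives 0.302776; window check 0.7 ≤ 0.302776 < 1.5 is false → out
[2] lift (1,-1): star map gives 1.302776; window check 0.7 ≤ 1.302776 < 1.5 is true → IN Λ
[3] lift (0,-3): star map gives 0.908327; window check 0.7 ≤ 0.908327 < 1.5 is true → IN Λ
[4] lift (3,6): star map gives 1.183346; window check 0.7 ≤ 1.183346 < 1.5 is true → IN Λ
[5] lift (-5,6): star map gives -6.816654; window check 0.7 ≤ -6.816654 < 1.5 is false → out
[6] lift (-1,-8): star map gives 1.422205; window check 0.7 ≤ 1.422205 < 1.5 is true → IN Λ
[7] lift (3,4): star map gives 1.788897; window check 0.7 ≤ 1.788897 < 1.5 is false → out
[8] lift (-2,-8): star map gives 0.422205; window check 0.7 ≤ 0.422205 < 1.5 is false → out

2, 3, 4, 6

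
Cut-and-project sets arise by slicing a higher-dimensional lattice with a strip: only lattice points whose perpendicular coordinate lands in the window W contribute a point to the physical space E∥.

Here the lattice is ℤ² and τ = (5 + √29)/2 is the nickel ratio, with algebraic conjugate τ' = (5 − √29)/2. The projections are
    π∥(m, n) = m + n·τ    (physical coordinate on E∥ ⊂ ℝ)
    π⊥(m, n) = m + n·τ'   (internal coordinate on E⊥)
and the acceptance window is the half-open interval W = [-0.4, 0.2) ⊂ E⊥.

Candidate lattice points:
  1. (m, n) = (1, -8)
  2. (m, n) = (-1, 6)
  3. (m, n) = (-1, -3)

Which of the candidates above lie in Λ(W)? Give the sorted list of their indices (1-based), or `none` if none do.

Compute τ' = (5−√29)/2 = -0.1926, so π⊥(m,n) = m -0.1926·n.
[1] lift (1,-8): star map gives 2.5407; window check -0.4 ≤ 2.5407 < 0.2 is false → out
[2] lift (-1,6): star map gives -2.1555; window check -0.4 ≤ -2.1555 < 0.2 is false → out
[3] lift (-1,-3): star map gives -0.4223; window check -0.4 ≤ -0.4223 < 0.2 is false → out

none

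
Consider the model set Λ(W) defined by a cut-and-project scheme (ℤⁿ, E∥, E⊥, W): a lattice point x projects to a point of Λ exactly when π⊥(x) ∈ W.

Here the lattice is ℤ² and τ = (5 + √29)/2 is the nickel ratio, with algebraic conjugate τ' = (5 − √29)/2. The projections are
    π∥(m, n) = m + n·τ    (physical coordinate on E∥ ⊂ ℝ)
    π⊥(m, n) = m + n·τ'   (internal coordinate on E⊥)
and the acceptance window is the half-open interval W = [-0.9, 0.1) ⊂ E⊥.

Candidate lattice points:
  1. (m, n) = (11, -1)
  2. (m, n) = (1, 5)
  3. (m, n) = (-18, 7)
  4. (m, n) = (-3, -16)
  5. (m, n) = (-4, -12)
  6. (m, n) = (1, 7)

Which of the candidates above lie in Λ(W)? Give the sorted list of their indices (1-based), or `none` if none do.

τ' = (5−√29)/2 ≈ -0.19258.
candidate 1: (m,n)=(11,-1) → π∥ = 11-1·τ ≈ 5.80742, π⊥ = 11-1·τ' ≈ 11.19258 ∉ [-0.9, 0.1) ⇒ out
candidate 2: (m,n)=(1,5) → π∥ = 1+5·τ ≈ 26.96291, π⊥ = 1+5·τ' ≈ 0.03709 ∈ [-0.9, 0.1) ⇒ IN Λ
candidate 3: (m,n)=(-18,7) → π∥ = -18+7·τ ≈ 18.34808, π⊥ = -18+7·τ' ≈ -19.34808 ∉ [-0.9, 0.1) ⇒ out
candidate 4: (m,n)=(-3,-16) → π∥ = -3-16·τ ≈ -86.08132, π⊥ = -3-16·τ' ≈ 0.08132 ∈ [-0.9, 0.1) ⇒ IN Λ
candidate 5: (m,n)=(-4,-12) → π∥ = -4-12·τ ≈ -66.31099, π⊥ = -4-12·τ' ≈ -1.68901 ∉ [-0.9, 0.1) ⇒ out
candidate 6: (m,n)=(1,7) → π∥ = 1+7·τ ≈ 37.34808, π⊥ = 1+7·τ' ≈ -0.34808 ∈ [-0.9, 0.1) ⇒ IN Λ

2, 4, 6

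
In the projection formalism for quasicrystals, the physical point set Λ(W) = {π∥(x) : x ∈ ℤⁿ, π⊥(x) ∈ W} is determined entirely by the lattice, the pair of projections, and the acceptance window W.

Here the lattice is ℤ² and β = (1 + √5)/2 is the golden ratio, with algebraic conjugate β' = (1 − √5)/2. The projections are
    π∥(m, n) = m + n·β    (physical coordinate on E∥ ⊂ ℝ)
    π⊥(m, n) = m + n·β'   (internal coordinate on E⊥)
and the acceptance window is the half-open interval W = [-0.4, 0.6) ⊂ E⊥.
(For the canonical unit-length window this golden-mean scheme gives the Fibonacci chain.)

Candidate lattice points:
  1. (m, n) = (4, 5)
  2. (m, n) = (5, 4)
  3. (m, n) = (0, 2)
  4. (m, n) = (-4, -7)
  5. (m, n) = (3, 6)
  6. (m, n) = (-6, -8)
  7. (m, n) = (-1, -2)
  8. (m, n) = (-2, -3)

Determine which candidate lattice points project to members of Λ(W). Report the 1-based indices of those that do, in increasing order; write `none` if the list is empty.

Compute β' = (1−√5)/2 = -0.6180, so π⊥(m,n) = m -0.6180·n.
[1] lift (4,5): star map gives 0.9098; window check -0.4 ≤ 0.9098 < 0.6 is false → out
[2] lift (5,4): star map gives 2.5279; window check -0.4 ≤ 2.5279 < 0.6 is false → out
[3] lift (0,2): star map gives -1.2361; window check -0.4 ≤ -1.2361 < 0.6 is false → out
[4] lift (-4,-7): star map gives 0.3262; window check -0.4 ≤ 0.3262 < 0.6 is true → IN Λ
[5] lift (3,6): star map gives -0.7082; window check -0.4 ≤ -0.7082 < 0.6 is false → out
[6] lift (-6,-8): star map gives -1.0557; window check -0.4 ≤ -1.0557 < 0.6 is false → out
[7] lift (-1,-2): star map gives 0.2361; window check -0.4 ≤ 0.2361 < 0.6 is true → IN Λ
[8] lift (-2,-3): star map gives -0.1459; window check -0.4 ≤ -0.1459 < 0.6 is true → IN Λ

4, 7, 8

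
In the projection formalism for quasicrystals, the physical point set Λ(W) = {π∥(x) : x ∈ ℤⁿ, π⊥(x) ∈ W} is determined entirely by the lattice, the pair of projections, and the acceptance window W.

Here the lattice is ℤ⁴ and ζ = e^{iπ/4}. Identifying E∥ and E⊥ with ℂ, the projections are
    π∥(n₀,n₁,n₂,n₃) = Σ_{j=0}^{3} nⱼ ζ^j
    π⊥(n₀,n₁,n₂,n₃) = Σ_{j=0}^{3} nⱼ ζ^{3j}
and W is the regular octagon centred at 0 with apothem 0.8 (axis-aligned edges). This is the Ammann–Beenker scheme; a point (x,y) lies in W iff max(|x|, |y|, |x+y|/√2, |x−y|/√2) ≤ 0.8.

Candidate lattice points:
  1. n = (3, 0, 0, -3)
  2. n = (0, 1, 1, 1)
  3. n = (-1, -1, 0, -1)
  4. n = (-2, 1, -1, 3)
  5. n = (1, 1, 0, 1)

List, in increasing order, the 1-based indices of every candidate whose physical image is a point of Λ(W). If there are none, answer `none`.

2

With ζ = e^{iπ/4} the internal vectors are ζ^0,ζ^3,ζ^6,ζ^9.
candidate 1: n = (3, 0, 0, -3) → π⊥ ≈ (+0.878680, -2.121320); max(|x|,|y|,|x±y|/√2) = 2.121320 > 0.8 ⇒ ∉ W
candidate 2: n = (0, 1, 1, 1) → π⊥ ≈ (+0.000000, +0.414214); max(|x|,|y|,|x±y|/√2) = 0.414214 ≤ 0.8 ⇒ ∈ W
candidate 3: n = (-1, -1, 0, -1) → π⊥ ≈ (-1.000000, -1.414214); max(|x|,|y|,|x±y|/√2) = 1.707107 > 0.8 ⇒ ∉ W
candidate 4: n = (-2, 1, -1, 3) → π⊥ ≈ (-0.585786, +3.828427); max(|x|,|y|,|x±y|/√2) = 3.828427 > 0.8 ⇒ ∉ W
candidate 5: n = (1, 1, 0, 1) → π⊥ ≈ (+1.000000, +1.414214); max(|x|,|y|,|x±y|/√2) = 1.707107 > 0.8 ⇒ ∉ W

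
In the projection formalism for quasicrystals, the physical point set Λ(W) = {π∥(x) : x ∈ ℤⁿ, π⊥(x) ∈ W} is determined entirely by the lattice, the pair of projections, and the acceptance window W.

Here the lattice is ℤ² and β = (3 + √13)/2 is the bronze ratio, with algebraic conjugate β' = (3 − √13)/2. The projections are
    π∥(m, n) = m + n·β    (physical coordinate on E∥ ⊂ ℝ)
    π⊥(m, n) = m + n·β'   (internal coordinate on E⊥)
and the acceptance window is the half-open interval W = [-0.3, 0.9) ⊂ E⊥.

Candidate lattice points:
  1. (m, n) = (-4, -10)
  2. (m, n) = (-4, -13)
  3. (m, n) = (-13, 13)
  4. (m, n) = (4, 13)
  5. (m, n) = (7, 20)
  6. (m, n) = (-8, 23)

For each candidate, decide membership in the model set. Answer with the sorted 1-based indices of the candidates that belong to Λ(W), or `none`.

Numerically β ≈ 3.302776 and β' = −1/β ≈ -0.302776.
candidate 1: (m,n)=(-4,-10) → π∥ = -4-10·β ≈ -37.027756, π⊥ = -4-10·β' ≈ -0.972244 ∉ [-0.3, 0.9) ⇒ out
candidate 2: (m,n)=(-4,-13) → π∥ = -4-13·β ≈ -46.936083, π⊥ = -4-13·β' ≈ -0.063917 ∈ [-0.3, 0.9) ⇒ IN Λ
candidate 3: (m,n)=(-13,13) → π∥ = -13+13·β ≈ 29.936083, π⊥ = -13+13·β' ≈ -16.936083 ∉ [-0.3, 0.9) ⇒ out
candidate 4: (m,n)=(4,13) → π∥ = 4+13·β ≈ 46.936083, π⊥ = 4+13·β' ≈ 0.063917 ∈ [-0.3, 0.9) ⇒ IN Λ
candidate 5: (m,n)=(7,20) → π∥ = 7+20·β ≈ 73.055513, π⊥ = 7+20·β' ≈ 0.944487 ∉ [-0.3, 0.9) ⇒ out
candidate 6: (m,n)=(-8,23) → π∥ = -8+23·β ≈ 67.963840, π⊥ = -8+23·β' ≈ -14.963840 ∉ [-0.3, 0.9) ⇒ out

2, 4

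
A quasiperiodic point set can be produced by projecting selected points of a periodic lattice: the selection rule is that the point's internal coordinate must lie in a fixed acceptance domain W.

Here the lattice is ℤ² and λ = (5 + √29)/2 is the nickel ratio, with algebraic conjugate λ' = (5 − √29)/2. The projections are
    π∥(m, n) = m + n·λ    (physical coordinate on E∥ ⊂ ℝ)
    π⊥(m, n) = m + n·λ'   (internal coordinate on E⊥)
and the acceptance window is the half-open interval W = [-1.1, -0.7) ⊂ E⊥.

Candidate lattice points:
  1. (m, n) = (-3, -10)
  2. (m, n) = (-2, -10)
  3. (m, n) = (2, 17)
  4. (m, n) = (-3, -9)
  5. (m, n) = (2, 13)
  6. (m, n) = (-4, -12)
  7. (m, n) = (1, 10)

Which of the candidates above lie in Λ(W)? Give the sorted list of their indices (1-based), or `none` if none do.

λ' = (5−√29)/2 ≈ -0.19258.
#1 (-3,-10): internal coord -3 + (-10)·λ' = -1.07418; -1.07418 ∈ [-1.1, -0.7) → IN Λ
#2 (-2,-10): internal coord -2 + (-10)·λ' = -0.07418; -0.07418 ∉ [-1.1, -0.7) → out
#3 (2,17): internal coord 2 + (17)·λ' = -1.27390; -1.27390 ∉ [-1.1, -0.7) → out
#4 (-3,-9): internal coord -3 + (-9)·λ' = -1.26676; -1.26676 ∉ [-1.1, -0.7) → out
#5 (2,13): internal coord 2 + (13)·λ' = -0.50357; -0.50357 ∉ [-1.1, -0.7) → out
#6 (-4,-12): internal coord -4 + (-12)·λ' = -1.68901; -1.68901 ∉ [-1.1, -0.7) → out
#7 (1,10): internal coord 1 + (10)·λ' = -0.92582; -0.92582 ∈ [-1.1, -0.7) → IN Λ

1, 7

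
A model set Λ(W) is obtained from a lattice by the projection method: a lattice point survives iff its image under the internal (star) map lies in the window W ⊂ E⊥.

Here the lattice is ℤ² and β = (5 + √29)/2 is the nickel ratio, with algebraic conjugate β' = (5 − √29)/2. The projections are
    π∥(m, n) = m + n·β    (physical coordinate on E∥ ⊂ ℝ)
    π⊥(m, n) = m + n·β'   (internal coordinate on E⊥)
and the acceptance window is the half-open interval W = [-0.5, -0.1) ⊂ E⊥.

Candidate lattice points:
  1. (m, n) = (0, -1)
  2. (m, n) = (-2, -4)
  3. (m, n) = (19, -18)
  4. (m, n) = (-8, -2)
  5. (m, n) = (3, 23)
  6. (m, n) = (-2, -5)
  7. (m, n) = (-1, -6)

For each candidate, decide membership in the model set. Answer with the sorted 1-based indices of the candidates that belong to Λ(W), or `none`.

none

Numerically β ≈ 5.192582 and β' = −1/β ≈ -0.192582.
candidate 1: (m,n)=(0,-1) → π∥ = 0-1·β ≈ -5.192582, π⊥ = 0-1·β' ≈ 0.192582 ∉ [-0.5, -0.1) ⇒ out
candidate 2: (m,n)=(-2,-4) → π∥ = -2-4·β ≈ -22.770330, π⊥ = -2-4·β' ≈ -1.229670 ∉ [-0.5, -0.1) ⇒ out
candidate 3: (m,n)=(19,-18) → π∥ = 19-18·β ≈ -74.466483, π⊥ = 19-18·β' ≈ 22.466483 ∉ [-0.5, -0.1) ⇒ out
candidate 4: (m,n)=(-8,-2) → π∥ = -8-2·β ≈ -18.385165, π⊥ = -8-2·β' ≈ -7.614835 ∉ [-0.5, -0.1) ⇒ out
candidate 5: (m,n)=(3,23) → π∥ = 3+23·β ≈ 122.429395, π⊥ = 3+23·β' ≈ -1.429395 ∉ [-0.5, -0.1) ⇒ out
candidate 6: (m,n)=(-2,-5) → π∥ = -2-5·β ≈ -27.962912, π⊥ = -2-5·β' ≈ -1.037088 ∉ [-0.5, -0.1) ⇒ out
candidate 7: (m,n)=(-1,-6) → π∥ = -1-6·β ≈ -32.155494, π⊥ = -1-6·β' ≈ 0.155494 ∉ [-0.5, -0.1) ⇒ out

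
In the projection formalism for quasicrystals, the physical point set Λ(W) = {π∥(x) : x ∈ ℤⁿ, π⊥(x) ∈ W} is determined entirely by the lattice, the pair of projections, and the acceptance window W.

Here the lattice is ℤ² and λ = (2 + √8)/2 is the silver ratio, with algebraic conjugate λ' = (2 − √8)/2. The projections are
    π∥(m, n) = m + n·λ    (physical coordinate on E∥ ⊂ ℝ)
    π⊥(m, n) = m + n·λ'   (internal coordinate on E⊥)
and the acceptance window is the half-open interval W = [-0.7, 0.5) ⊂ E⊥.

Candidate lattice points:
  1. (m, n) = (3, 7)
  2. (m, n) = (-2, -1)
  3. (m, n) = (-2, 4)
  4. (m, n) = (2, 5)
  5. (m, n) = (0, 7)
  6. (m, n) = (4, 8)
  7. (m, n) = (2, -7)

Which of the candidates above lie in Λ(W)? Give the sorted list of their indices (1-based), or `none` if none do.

λ' = (2−√8)/2 ≈ -0.41421.
candidate 1: (m,n)=(3,7) → π∥ = 3+7·λ ≈ 19.89949, π⊥ = 3+7·λ' ≈ 0.10051 ∈ [-0.7, 0.5) ⇒ IN Λ
candidate 2: (m,n)=(-2,-1) → π∥ = -2-1·λ ≈ -4.41421, π⊥ = -2-1·λ' ≈ -1.58579 ∉ [-0.7, 0.5) ⇒ out
candidate 3: (m,n)=(-2,4) → π∥ = -2+4·λ ≈ 7.65685, π⊥ = -2+4·λ' ≈ -3.65685 ∉ [-0.7, 0.5) ⇒ out
candidate 4: (m,n)=(2,5) → π∥ = 2+5·λ ≈ 14.07107, π⊥ = 2+5·λ' ≈ -0.07107 ∈ [-0.7, 0.5) ⇒ IN Λ
candidate 5: (m,n)=(0,7) → π∥ = 0+7·λ ≈ 16.89949, π⊥ = 0+7·λ' ≈ -2.89949 ∉ [-0.7, 0.5) ⇒ out
candidate 6: (m,n)=(4,8) → π∥ = 4+8·λ ≈ 23.31371, π⊥ = 4+8·λ' ≈ 0.68629 ∉ [-0.7, 0.5) ⇒ out
candidate 7: (m,n)=(2,-7) → π∥ = 2-7·λ ≈ -14.89949, π⊥ = 2-7·λ' ≈ 4.89949 ∉ [-0.7, 0.5) ⇒ out

1, 4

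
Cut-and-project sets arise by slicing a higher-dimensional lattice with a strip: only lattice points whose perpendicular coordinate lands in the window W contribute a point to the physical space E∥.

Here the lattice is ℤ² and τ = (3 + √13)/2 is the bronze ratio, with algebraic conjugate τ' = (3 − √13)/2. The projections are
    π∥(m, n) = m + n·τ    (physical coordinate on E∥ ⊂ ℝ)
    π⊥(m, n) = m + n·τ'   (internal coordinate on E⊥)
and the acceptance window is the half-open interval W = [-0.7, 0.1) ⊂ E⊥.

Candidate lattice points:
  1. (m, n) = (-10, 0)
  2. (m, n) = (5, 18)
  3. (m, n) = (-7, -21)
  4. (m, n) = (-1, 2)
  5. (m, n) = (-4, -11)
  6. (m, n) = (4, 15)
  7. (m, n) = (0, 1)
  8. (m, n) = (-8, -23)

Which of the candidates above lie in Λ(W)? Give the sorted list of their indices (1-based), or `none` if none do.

Compute τ' = (3−√13)/2 = -0.3028, so π⊥(m,n) = m -0.3028·n.
#1 (-10,0): internal coord -10 + (0)·τ' = -10.0000; -10.0000 ∉ [-0.7, 0.1) → out
#2 (5,18): internal coord 5 + (18)·τ' = -0.4500; -0.4500 ∈ [-0.7, 0.1) → IN Λ
#3 (-7,-21): internal coord -7 + (-21)·τ' = -0.6417; -0.6417 ∈ [-0.7, 0.1) → IN Λ
#4 (-1,2): internal coord -1 + (2)·τ' = -1.6056; -1.6056 ∉ [-0.7, 0.1) → out
#5 (-4,-11): internal coord -4 + (-11)·τ' = -0.6695; -0.6695 ∈ [-0.7, 0.1) → IN Λ
#6 (4,15): internal coord 4 + (15)·τ' = -0.5416; -0.5416 ∈ [-0.7, 0.1) → IN Λ
#7 (0,1): internal coord 0 + (1)·τ' = -0.3028; -0.3028 ∈ [-0.7, 0.1) → IN Λ
#8 (-8,-23): internal coord -8 + (-23)·τ' = -1.0362; -1.0362 ∉ [-0.7, 0.1) → out

2, 3, 5, 6, 7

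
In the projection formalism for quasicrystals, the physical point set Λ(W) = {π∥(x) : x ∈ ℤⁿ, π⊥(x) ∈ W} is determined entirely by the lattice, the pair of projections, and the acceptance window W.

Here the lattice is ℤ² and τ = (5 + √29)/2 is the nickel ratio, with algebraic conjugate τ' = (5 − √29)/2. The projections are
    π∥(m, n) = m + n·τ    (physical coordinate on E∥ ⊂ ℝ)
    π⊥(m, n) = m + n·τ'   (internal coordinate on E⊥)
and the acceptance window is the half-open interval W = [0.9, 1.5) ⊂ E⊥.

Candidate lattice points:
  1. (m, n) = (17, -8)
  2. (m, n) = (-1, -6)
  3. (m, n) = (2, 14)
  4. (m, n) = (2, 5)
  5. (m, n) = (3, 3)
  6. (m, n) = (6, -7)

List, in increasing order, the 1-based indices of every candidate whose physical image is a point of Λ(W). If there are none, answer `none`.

Numerically τ ≈ 5.1926 and τ' = −1/τ ≈ -0.1926.
[1] lift (17,-8): star map gives 18.5407; window check 0.9 ≤ 18.5407 < 1.5 is false → out
[2] lift (-1,-6): star map gives 0.1555; window check 0.9 ≤ 0.1555 < 1.5 is false → out
[3] lift (2,14): star map gives -0.6962; window check 0.9 ≤ -0.6962 < 1.5 is false → out
[4] lift (2,5): star map gives 1.0371; window check 0.9 ≤ 1.0371 < 1.5 is true → IN Λ
[5] lift (3,3): star map gives 2.4223; window check 0.9 ≤ 2.4223 < 1.5 is false → out
[6] lift (6,-7): star map gives 7.3481; window check 0.9 ≤ 7.3481 < 1.5 is false → out

4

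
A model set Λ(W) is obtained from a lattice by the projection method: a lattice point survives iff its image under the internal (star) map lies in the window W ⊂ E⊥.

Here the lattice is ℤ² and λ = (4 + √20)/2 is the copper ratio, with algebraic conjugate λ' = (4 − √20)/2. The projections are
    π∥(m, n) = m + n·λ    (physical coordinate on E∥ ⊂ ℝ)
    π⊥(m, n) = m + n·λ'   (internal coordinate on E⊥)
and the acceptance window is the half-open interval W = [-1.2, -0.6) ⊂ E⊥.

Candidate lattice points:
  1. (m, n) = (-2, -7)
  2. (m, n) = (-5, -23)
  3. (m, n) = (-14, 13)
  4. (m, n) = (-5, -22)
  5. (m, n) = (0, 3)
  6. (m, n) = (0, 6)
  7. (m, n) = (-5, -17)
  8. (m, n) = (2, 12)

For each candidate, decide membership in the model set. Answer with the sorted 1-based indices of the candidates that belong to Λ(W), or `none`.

5, 7, 8

λ' = (4−√20)/2 ≈ -0.236068.
[1] lift (-2,-7): star map gives -0.347524; window check -1.2 ≤ -0.347524 < -0.6 is false → out
[2] lift (-5,-23): star map gives 0.429563; window check -1.2 ≤ 0.429563 < -0.6 is false → out
[3] lift (-14,13): star map gives -17.068884; window check -1.2 ≤ -17.068884 < -0.6 is false → out
[4] lift (-5,-22): star map gives 0.193496; window check -1.2 ≤ 0.193496 < -0.6 is false → out
[5] lift (0,3): star map gives -0.708204; window check -1.2 ≤ -0.708204 < -0.6 is true → IN Λ
[6] lift (0,6): star map gives -1.416408; window check -1.2 ≤ -1.416408 < -0.6 is false → out
[7] lift (-5,-17): star map gives -0.986844; window check -1.2 ≤ -0.986844 < -0.6 is true → IN Λ
[8] lift (2,12): star map gives -0.832816; window check -1.2 ≤ -0.832816 < -0.6 is true → IN Λ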